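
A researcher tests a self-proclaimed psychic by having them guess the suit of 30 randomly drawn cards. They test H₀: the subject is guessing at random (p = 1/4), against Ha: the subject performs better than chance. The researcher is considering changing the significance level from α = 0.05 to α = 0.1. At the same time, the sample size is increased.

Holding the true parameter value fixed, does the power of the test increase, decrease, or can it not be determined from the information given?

It increases.

Relaxing α lowers the evidence threshold; under Ha, outcomes that previously fell short now trigger rejection. More data shrinks sampling variability; the test statistic under Ha concentrates further from the null value, making rejection more likely. Both changes push β in the same direction.
Since power = 1 − β and β decreases, power increases.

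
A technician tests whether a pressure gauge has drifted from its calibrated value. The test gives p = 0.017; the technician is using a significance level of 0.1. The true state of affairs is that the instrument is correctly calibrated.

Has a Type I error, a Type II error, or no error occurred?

Type I error

The conventional null hypothesis is that the instrument is correctly calibrated.
Since p = 0.017 < α = 0.1, H₀ is rejected.
H₀ is true (actually the instrument is correctly calibrated).
Rejecting a true H₀ is a Type I error.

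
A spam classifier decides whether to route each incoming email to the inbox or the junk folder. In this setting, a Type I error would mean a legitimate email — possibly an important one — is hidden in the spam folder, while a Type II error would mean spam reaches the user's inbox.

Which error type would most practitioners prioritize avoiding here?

The Type I consequence (a legitimate email — possibly an important one — is hidden in the spam folder) is more severe than the Type II consequence (spam reaches the user's inbox).

Type I error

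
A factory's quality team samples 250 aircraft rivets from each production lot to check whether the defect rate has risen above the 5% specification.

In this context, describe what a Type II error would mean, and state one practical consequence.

A Type II error would mean concluding that the lot's defect rate is 5% (within specification) (or at least failing to establish that the lot's defect rate exceeds 5%) when in fact the lot's defect rate exceeds 5%. Consequence: customers receive aircraft rivets with an unacceptably high defect rate.

With the conventional null hypothesis that the lot's defect rate is 5% (within specification):
A Type II error is failing to reject H₀ when H₀ is false.
Here that means accepting the lot and shipping it when actually the lot's defect rate exceeds 5%.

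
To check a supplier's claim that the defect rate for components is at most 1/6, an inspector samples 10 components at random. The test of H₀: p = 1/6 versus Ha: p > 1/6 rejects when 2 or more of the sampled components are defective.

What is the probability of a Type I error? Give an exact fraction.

10389767/20155392

The significance level is the probability, assuming p = 1/6, of seeing 2 or more defectives in 10 draws.
α = 1 − P(K ≤ 1) = 1 − 9765625/20155392 = 10389767/20155392.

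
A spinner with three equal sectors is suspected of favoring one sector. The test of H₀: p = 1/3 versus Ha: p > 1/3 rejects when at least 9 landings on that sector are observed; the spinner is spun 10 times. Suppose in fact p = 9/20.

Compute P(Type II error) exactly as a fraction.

10193896961809/10240000000000

A Type II error is failing to reject when Ha holds: with p = 9/20, β = P(K ≤ 8).
Adding the binomial probabilities P(K=0)+…+P(K=8) at p = 9/20 gives 10193896961809/10240000000000.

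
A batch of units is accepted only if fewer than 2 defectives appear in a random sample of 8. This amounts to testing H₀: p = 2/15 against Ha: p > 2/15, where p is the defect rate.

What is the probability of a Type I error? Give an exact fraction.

α = P(reject H₀ | H₀ true) = P(K ≥ 2 | p = 2/15), K ~ Binomial(8, 2/15).
α = 1 − P(K ≤ 1) = 1 − 1819706993/2562890625 = 743183632/2562890625.

743183632/2562890625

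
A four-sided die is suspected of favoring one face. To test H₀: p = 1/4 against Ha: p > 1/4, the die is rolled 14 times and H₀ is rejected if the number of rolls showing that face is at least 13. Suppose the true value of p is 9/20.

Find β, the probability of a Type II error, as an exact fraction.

1637985675869982373/1638400000000000000

β = P(fail to reject H₀ | Ha true) = P(S ≤ 12 | p = 9/20), S ~ Binomial(14, 9/20).
Adding the binomial probabilities P(S=0)+…+P(S=12) at p = 9/20 gives 1637985675869982373/1638400000000000000.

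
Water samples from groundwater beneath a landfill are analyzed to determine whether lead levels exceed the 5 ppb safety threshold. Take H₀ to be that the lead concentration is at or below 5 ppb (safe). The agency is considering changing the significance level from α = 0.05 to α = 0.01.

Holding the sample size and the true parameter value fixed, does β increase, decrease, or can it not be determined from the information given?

It increases.

Tightening α shrinks the rejection region. When Ha holds, fewer sample outcomes clear the stricter threshold, so more fall in the acceptance region.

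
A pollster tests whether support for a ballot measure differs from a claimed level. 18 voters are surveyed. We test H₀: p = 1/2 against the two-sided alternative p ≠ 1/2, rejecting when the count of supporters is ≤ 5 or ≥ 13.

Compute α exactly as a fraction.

Under H₀, Y ~ Binomial(18, 1/2); α is the probability of landing in either tail, P(Y ≤ 5) + P(Y ≥ 13).
Each tail has probability (1 + 18 + 153 + 816 + 3060 + 8568)/262144; doubling gives α = 25232/262144 = 1577/16384.

1577/16384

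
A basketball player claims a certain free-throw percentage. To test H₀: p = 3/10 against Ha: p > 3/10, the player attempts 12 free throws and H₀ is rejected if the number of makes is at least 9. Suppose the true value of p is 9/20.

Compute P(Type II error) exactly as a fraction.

790057068555953/819200000000000

Under the alternative p = 9/20, X ~ Binomial(12, 9/20); β is the probability the test does not reject, P(X < 9).
Adding the binomial probabilities P(X=0)+…+P(X=8) at p = 9/20 gives 790057068555953/819200000000000.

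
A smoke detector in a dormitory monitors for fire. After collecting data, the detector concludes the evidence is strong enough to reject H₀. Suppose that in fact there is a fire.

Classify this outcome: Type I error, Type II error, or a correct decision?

No error — this is a correct decision.

The conventional null hypothesis here is that there is no fire.
The test rejected a false H₀ — the decision matches the true state.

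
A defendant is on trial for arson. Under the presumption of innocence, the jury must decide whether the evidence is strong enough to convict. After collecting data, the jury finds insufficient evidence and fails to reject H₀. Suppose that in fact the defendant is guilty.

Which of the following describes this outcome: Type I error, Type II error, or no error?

The conventional null hypothesis here is that the defendant is innocent.
H₀ was not rejected, but H₀ is actually false.
Failing to reject a false null hypothesis is a Type II error (false negative).

Type II error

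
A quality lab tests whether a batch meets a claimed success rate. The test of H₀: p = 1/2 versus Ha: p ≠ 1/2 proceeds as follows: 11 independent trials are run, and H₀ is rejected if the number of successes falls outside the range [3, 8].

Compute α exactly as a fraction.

Under H₀, Y ~ Binomial(11, 1/2); α is the probability of landing in either tail, P(Y ≤ 2) + P(Y ≥ 9).
Each tail has probability (1 + 11 + 55)/2048; doubling gives α = 134/2048 = 67/1024.

67/1024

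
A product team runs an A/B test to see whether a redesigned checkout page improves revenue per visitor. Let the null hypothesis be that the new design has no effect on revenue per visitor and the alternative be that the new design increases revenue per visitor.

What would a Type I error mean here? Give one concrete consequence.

A Type I error is rejecting H₀ when H₀ is true.
Here that means shipping the new feature to all users when actually the new design has no effect on revenue per visitor.

A Type I error would mean concluding that the new design increases revenue per visitor when in fact the new design has no effect on revenue per visitor. Consequence: engineering effort is spent shipping a change that doesn't actually help.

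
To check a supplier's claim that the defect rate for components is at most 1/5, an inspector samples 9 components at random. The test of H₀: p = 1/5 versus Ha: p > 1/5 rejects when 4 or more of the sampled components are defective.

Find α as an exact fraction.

167269/1953125

Under H₀, K ~ Binomial(9, 1/5); the Type I error rate is P(K ≥ 4).
Computing the lower-tail complement: 1 − 1785856/1953125 = 167269/1953125.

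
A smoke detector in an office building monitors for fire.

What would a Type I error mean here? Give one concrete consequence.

A Type I error would mean concluding that there is a fire when in fact there is no fire. Consequence: the building is evacuated for a false alarm, disrupting work.

With the conventional null hypothesis that there is no fire:
A Type I error is rejecting H₀ when H₀ is true.
Here that means sounding the alarm and evacuating the building when actually there is no fire.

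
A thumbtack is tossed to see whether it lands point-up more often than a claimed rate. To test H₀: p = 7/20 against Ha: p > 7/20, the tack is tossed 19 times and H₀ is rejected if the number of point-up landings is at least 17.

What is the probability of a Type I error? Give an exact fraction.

α = P(reject H₀ | H₀ true) = P(S ≥ 17 | p = 7/20), with S ~ Binomial(19, 7/20).
Adding the binomial terms for j = 17 through 19 with p = 7/20 yields 7136406277585549139/5242880000000000000000000.

7136406277585549139/5242880000000000000000000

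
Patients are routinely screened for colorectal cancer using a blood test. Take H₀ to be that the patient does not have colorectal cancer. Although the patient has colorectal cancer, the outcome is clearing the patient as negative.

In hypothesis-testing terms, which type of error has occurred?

'Clearing the patient as negative' corresponds to failing to reject H₀.
H₀ was not rejected but H₀ is false — a Type II error (false negative).

Type II error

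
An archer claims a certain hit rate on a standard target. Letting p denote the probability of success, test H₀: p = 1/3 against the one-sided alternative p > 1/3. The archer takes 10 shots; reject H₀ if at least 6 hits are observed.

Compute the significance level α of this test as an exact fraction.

Under H₀, S ~ Binomial(10, 1/3), and α = P(S ≥ 6).
Summing C(10,j)(1/3)^j(2/3)^{10−j} for j = 6,…,10 gives 1507/19683.

1507/19683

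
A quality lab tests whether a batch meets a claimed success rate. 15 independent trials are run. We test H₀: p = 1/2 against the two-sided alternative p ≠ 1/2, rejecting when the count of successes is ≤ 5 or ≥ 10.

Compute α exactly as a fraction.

Under H₀, X ~ Binomial(15, 1/2); α is the probability of landing in either tail, P(X ≤ 5) + P(X ≥ 10).
By symmetry, α = 2·P(X ≤ 5) = 2·(1 + 15 + 105 + 455 + 1365 + 3003)/32768 = 9888/32768 = 309/1024.

309/1024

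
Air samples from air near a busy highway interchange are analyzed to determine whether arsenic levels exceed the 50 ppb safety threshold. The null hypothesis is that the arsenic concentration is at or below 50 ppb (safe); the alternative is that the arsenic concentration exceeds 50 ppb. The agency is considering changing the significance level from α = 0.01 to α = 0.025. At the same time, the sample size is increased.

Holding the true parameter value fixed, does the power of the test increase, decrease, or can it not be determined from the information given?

It increases.

With a larger α the critical value moves toward the center, so more of the Ha sampling distribution lies in the rejection region. More data shrinks sampling variability; the test statistic under Ha concentrates further from the null value, making rejection more likely. Both changes push β in the same direction.
Since power = 1 − β and β decreases, power increases.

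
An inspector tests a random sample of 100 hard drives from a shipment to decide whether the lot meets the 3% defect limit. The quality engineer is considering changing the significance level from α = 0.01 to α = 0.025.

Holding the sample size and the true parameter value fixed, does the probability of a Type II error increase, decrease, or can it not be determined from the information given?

Relaxing α lowers the evidence threshold; under Ha, outcomes that previously fell short now trigger rejection.

It decreases.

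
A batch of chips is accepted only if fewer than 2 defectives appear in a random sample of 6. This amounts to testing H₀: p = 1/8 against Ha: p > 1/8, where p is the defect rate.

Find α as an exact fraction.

43653/262144

α = P(reject H₀ | H₀ true) = P(X ≥ 2 | p = 1/8), X ~ Binomial(6, 1/8).
Computing the lower-tail complement: 1 − 218491/262144 = 43653/262144.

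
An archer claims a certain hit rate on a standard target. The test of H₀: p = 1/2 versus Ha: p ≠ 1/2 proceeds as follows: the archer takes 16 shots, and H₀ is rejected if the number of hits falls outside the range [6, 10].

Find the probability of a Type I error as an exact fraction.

6885/32768

The significance level is the null-hypothesis probability of the rejection region {≤5} ∪ {≥11}.
The two tails are symmetric, so α = 2·(1 + 16 + 120 + 560 + 1820 + 4368)/2^16 = 13770/65536 = 6885/32768.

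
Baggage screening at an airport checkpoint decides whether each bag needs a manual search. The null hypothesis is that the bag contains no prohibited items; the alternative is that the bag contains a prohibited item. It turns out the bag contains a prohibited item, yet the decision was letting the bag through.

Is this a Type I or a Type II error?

'Letting the bag through' corresponds to failing to reject H₀.
H₀ was not rejected but H₀ is false — a Type II error (false negative).

Type II error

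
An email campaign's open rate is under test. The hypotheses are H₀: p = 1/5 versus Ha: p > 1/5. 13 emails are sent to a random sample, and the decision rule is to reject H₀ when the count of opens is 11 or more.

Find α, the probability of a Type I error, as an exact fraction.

1301/1220703125

α = P(reject H₀ | H₀ true) = P(S ≥ 11 | p = 1/5), with S ~ Binomial(13, 1/5).
P(S ≥ 11) = Σ_{j=11}^{13} C(13,j)·(1/5)^j·(4/5)^{13-j} = 1301/1220703125.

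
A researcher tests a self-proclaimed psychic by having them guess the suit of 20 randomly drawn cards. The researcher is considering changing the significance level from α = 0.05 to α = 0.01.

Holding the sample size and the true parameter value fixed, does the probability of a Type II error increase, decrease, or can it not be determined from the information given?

It increases.

Lowering α raises the bar for rejection; under Ha, the test now fails to reject on outcomes it previously would have rejected.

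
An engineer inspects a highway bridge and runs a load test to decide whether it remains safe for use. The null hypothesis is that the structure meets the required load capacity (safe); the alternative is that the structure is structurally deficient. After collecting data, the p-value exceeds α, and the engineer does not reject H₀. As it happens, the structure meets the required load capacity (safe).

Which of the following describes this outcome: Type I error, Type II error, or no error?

No error (correct decision).

The test retained a true H₀ — the decision matches the true state.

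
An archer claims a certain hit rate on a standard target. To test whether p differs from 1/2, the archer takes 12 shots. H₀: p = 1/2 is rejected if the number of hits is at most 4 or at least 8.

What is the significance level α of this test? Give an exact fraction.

397/1024

Under H₀, S ~ Binomial(12, 1/2); α is the probability of landing in either tail, P(S ≤ 4) + P(S ≥ 8).
By symmetry, α = 2·P(S ≤ 4) = 2·(1 + 12 + 66 + 220 + 495)/4096 = 1588/4096 = 397/1024.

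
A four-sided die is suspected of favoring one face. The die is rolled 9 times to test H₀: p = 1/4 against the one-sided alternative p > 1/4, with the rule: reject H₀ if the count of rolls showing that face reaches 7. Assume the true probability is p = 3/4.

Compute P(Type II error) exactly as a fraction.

A Type II error is failing to reject when Ha holds: with p = 3/4, β = P(Y ≤ 6).
Adding the binomial probabilities P(Y=0)+…+P(Y=6) at p = 3/4 gives 13085/32768.

13085/32768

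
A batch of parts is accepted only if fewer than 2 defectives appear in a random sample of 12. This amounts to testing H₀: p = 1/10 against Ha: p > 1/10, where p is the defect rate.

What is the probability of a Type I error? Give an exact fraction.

340997748211/1000000000000

Under H₀, Y ~ Binomial(12, 1/10); the Type I error rate is P(Y ≥ 2).
α = 1 − P(Y ≤ 1) = 1 − 659002251789/1000000000000 = 340997748211/1000000000000.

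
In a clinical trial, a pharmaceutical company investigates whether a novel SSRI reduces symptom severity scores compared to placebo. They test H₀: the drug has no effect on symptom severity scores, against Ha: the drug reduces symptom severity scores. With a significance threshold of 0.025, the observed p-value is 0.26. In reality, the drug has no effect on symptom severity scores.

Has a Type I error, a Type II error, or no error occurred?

No error — this is a correct decision.

Since p = 0.26 ≥ α = 0.025, H₀ is not rejected.
H₀ is true (actually the drug has no effect on symptom severity scores).
The decision matches the true state — no error.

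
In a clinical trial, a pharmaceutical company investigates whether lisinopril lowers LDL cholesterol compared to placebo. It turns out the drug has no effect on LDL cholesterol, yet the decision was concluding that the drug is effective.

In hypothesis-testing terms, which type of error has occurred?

The null hypothesis here is that the drug has no effect on LDL cholesterol.
'Concluding that the drug is effective' corresponds to rejecting H₀.
H₀ was rejected but H₀ is true — a Type I error (false positive).

Type I error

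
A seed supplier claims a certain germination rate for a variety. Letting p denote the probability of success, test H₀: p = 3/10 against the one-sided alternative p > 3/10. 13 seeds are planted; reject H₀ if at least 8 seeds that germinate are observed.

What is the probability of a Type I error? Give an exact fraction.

Under H₀, S ~ Binomial(13, 3/10), and α = P(S ≥ 8).
Summing C(13,j)(3/10)^j(7/10)^{13−j} for j = 8,…,13 gives 45557031771/2500000000000.

45557031771/2500000000000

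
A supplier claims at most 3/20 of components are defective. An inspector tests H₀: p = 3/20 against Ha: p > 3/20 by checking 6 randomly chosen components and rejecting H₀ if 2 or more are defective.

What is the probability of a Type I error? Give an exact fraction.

Under H₀, S ~ Binomial(6, 3/20); the Type I error rate is P(S ≥ 2).
Via the complement, α = 1 − Σ_{j=0}^{1} C(6,j)(3/20)^j(17/20)^{6-j} = 2861001/12800000.

2861001/12800000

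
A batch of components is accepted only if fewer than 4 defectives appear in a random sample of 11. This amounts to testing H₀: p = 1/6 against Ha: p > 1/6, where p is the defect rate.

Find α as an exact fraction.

α = P(reject H₀ | H₀ true) = P(X ≥ 4 | p = 1/6), X ~ Binomial(11, 1/6).
Computing the lower-tail complement: 1 − 13671875/15116544 = 1444669/15116544.

1444669/15116544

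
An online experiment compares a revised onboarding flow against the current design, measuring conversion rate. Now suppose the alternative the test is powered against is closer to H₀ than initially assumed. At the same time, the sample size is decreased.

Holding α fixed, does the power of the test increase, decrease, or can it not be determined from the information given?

A smaller departure from H₀ means the test statistic under Ha is distributed closer to where it would be under H₀; rejection becomes less likely. Reducing n widens both sampling distributions, so the test has less ability to distinguish Ha from H₀. Both changes push β in the same direction.
Since power = 1 − β and β increases, power decreases.

It decreases.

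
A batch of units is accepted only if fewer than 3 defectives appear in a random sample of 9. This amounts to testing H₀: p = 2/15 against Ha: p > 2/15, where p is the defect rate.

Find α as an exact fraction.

4119920576/38443359375

α = P(reject H₀ | H₀ true) = P(K ≥ 3 | p = 2/15), K ~ Binomial(9, 2/15).
Via the complement, α = 1 − Σ_{j=0}^{2} C(9,j)(2/15)^j(13/15)^{9-j} = 4119920576/38443359375.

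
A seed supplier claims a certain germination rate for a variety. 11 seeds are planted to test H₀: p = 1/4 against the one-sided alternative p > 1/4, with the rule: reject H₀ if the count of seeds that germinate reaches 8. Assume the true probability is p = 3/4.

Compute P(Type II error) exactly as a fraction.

A Type II error is failing to reject when Ha holds: with p = 3/4, β = P(Y ≤ 7).
Adding the binomial probabilities P(Y=0)+…+P(Y=7) at p = 3/4 gives 150311/524288.

150311/524288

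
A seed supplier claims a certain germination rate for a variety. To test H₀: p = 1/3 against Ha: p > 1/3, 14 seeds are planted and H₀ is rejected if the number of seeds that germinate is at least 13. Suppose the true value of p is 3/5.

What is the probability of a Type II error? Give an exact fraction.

6054091612/6103515625

A Type II error is failing to reject when Ha holds: with p = 3/5, β = P(Y ≤ 12).
Adding the binomial probabilities P(Y=0)+…+P(Y=12) at p = 3/5 gives 6054091612/6103515625.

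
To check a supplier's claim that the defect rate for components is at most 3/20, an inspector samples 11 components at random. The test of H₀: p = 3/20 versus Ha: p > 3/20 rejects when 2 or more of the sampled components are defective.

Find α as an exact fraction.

α = P(reject H₀ | H₀ true) = P(Y ≥ 2 | p = 3/20), Y ~ Binomial(11, 3/20).
α = 1 − P(Y ≤ 1) = 1 − 2015993900449/4096000000000 = 2080006099551/4096000000000.

2080006099551/4096000000000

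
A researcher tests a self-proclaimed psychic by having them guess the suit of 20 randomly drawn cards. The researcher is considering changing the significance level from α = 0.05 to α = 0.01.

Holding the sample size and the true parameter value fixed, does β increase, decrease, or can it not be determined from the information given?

Lowering α raises the bar for rejection; under Ha, the test now fails to reject on outcomes it previously would have rejected.

It increases.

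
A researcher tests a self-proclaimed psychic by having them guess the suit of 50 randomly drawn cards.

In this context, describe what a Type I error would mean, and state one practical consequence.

A Type I error would mean concluding that the subject performs better than chance when in fact the subject is guessing at random (p = 1/4). Consequence: a lucky guesser is credited with psychic ability.

With the conventional null hypothesis that the subject is guessing at random (p = 1/4):
A Type I error is rejecting H₀ when H₀ is true.
Here that means concluding the subject has some ability beyond chance when actually the subject is guessing at random (p = 1/4).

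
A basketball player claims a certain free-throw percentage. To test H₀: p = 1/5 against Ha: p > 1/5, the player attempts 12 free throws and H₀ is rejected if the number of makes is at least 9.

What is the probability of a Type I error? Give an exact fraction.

3037/48828125

The Type I error probability is α = P(X ≥ 9) computed under H₀, where X ~ Binomial(12, 1/5).
Summing C(12,j)(1/5)^j(4/5)^{12−j} for j = 9,…,12 gives 3037/48828125.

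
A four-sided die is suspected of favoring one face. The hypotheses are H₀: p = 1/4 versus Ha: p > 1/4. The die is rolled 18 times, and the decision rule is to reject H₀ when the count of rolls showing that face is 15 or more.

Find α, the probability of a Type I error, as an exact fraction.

α = P(reject H₀ | H₀ true) = P(Y ≥ 15 | p = 1/4), with Y ~ Binomial(18, 1/4).
P(Y ≥ 15) = Σ_{j=15}^{18} C(18,j)·(1/4)^j·(3/4)^{18-j} = 2933/8589934592.

2933/8589934592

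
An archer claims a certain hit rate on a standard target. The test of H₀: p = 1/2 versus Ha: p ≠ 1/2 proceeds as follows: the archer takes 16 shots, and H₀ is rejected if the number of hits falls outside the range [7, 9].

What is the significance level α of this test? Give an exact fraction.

14893/32768

α = P(K ≤ 6 or K ≥ 10 | p = 1/2), K ~ Binomial(16, 1/2).
The two tails are symmetric, so α = 2·(1 + 16 + 120 + 560 + 1820 + 4368 + 8008)/2^16 = 29786/65536 = 14893/32768.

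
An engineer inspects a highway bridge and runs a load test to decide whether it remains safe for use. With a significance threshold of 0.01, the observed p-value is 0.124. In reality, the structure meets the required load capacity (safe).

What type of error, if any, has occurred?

The conventional null hypothesis is that the structure meets the required load capacity (safe).
Since p = 0.124 ≥ α = 0.01, H₀ is not rejected.
H₀ is true (actually the structure meets the required load capacity (safe)).
The decision matches the true state — no error.

No error — this is a correct decision.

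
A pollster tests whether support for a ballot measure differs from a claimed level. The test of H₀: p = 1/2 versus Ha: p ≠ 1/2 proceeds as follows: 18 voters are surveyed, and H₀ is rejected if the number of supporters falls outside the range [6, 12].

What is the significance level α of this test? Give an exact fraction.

1577/16384

Under H₀, X ~ Binomial(18, 1/2); α is the probability of landing in either tail, P(X ≤ 5) + P(X ≥ 13).
Each tail has probability (1 + 18 + 153 + 816 + 3060 + 8568)/262144; doubling gives α = 25232/262144 = 1577/16384.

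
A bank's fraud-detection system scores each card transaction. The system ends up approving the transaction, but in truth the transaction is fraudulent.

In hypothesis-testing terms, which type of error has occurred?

The null hypothesis here is that the transaction is legitimate.
'Approving the transaction' corresponds to failing to reject H₀.
H₀ was not rejected but H₀ is false — a Type II error (false negative).

Type II error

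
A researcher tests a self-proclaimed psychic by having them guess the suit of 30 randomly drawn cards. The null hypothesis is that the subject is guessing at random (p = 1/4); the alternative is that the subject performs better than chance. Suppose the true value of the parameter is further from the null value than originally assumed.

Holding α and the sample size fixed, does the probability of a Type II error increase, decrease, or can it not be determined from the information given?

A larger true effect moves the Ha sampling distribution further from the H₀ critical value, making rejection more likely when Ha is true.

It decreases.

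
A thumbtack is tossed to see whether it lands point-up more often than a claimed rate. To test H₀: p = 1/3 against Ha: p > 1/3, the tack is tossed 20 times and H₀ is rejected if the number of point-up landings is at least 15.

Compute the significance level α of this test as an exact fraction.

The Type I error probability is α = P(Y ≥ 15) computed under H₀, where Y ~ Binomial(20, 1/3).
Summing C(20,j)(1/3)^j(2/3)^{20−j} for j = 15,…,20 gives 64841/387420489.

64841/387420489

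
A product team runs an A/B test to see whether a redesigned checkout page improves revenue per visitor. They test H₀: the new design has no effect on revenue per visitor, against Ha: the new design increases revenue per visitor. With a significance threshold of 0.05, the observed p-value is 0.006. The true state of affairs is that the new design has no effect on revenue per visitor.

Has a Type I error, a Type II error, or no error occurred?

Since p = 0.006 < α = 0.05, H₀ is rejected.
H₀ is true (actually the new design has no effect on revenue per visitor).
Rejecting a true H₀ is a Type I error.

Type I error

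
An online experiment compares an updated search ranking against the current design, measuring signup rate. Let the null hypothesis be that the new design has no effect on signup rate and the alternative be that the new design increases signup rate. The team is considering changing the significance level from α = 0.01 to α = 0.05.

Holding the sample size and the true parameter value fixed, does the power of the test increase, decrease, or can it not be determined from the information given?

A larger α widens the rejection region, so when the alternative is true more outcomes lead to rejection — failing to reject becomes less likely.
Since power = 1 − β and β decreases, power increases.

It increases.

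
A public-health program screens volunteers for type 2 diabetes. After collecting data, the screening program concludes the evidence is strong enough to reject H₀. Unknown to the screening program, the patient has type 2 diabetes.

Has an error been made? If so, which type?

The conventional null hypothesis here is that the patient does not have type 2 diabetes.
The test rejected a false H₀ — the decision matches the true state.

No error — this is a correct decision.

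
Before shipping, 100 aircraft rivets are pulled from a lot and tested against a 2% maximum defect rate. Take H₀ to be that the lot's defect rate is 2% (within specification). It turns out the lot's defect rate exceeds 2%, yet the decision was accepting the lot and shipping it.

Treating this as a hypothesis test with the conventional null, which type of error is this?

Type II error

'Accepting the lot and shipping it' corresponds to failing to reject H₀.
H₀ was not rejected but H₀ is false — a Type II error (false negative).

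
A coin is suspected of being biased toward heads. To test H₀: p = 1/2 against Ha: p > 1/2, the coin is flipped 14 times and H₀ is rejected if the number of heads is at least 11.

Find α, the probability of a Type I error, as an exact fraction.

235/8192

Under H₀, X ~ Binomial(14, 1/2), and α = P(X ≥ 11).
That's C(14,11) + C(14,12) + C(14,13) + C(14,14) over 2^14, i.e. (364 + 91 + 14 + 1)/16384 = 470/16384 = 235/8192.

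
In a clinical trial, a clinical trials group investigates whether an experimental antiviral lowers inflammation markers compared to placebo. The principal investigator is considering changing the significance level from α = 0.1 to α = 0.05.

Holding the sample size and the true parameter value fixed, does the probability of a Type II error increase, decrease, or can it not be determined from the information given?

It increases.

A smaller α moves the rejection region further into the tail. With the alternative true, more outcomes now fall outside the rejection region, so failing to reject becomes more likely.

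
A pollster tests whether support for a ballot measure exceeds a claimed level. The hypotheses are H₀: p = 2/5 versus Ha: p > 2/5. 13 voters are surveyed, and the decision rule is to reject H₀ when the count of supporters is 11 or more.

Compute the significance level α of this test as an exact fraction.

The Type I error probability is α = P(S ≥ 11) computed under H₀, where S ~ Binomial(13, 2/5).
P(S ≥ 11) = Σ_{j=11}^{13} C(13,j)·(2/5)^j·(3/5)^{13-j} = 1605632/1220703125.

1605632/1220703125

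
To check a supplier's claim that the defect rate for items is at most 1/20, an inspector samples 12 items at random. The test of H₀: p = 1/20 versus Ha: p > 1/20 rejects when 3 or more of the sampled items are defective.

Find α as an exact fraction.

16030320228069/819200000000000

The significance level is the probability, assuming p = 1/20, of seeing 3 or more defectives in 12 draws.
α = 1 − P(K ≤ 2) = 1 − 803169679771931/819200000000000 = 16030320228069/819200000000000.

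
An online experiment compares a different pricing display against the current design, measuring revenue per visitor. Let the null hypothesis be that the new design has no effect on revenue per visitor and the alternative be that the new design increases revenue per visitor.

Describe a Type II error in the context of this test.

A Type II error is failing to reject H₀ when H₀ is false.
Here that means keeping the current design when actually the new design increases revenue per visitor.

A Type II error would mean concluding that the new design has no effect on revenue per visitor (or at least failing to establish that the new design increases revenue per visitor) when in fact the new design increases revenue per visitor.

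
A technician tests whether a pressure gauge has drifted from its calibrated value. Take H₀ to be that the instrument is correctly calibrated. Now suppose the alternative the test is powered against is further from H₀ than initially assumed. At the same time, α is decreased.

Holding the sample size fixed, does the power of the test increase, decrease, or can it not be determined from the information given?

The first change alone would make β decrease; the second alone would make β increase. Which effect dominates depends on the magnitudes, which are not given.
Since power = 1 − β, the effect on power is likewise indeterminate.

Cannot be determined from the information given.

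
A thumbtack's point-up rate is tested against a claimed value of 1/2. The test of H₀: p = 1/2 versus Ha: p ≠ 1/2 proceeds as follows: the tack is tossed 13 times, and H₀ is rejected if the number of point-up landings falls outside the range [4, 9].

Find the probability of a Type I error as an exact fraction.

Under H₀, Y ~ Binomial(13, 1/2); α is the probability of landing in either tail, P(Y ≤ 3) + P(Y ≥ 10).
By symmetry, α = 2·P(Y ≤ 3) = 2·(1 + 13 + 78 + 286)/8192 = 756/8192 = 189/2048.

189/2048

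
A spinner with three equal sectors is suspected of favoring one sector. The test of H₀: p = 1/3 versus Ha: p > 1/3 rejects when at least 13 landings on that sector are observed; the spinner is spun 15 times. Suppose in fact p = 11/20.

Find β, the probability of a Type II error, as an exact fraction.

32418940857512713659/32768000000000000000

β = P(fail to reject H₀ | Ha true) = P(K ≤ 12 | p = 11/20), K ~ Binomial(15, 11/20).
Summing C(15,j)·(11/20)^j·(9/20)^{15-j} for j = 0..12 gives 32418940857512713659/32768000000000000000.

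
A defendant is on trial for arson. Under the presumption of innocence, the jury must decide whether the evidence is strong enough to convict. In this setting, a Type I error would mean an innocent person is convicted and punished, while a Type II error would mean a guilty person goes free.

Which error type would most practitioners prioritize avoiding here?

The Type I consequence (an innocent person is convicted and punished) is more severe than the Type II consequence (a guilty person goes free).

Type I error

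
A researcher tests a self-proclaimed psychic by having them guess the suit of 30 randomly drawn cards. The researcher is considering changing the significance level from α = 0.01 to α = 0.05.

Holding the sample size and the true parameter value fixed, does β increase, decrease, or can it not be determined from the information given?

With a larger α the critical value moves toward the center, so more of the Ha sampling distribution lies in the rejection region.

It decreases.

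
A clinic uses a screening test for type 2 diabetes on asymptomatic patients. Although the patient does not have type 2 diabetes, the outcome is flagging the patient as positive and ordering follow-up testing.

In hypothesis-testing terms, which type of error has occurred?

Type I error

The null hypothesis here is that the patient does not have type 2 diabetes.
'Flagging the patient as positive and ordering follow-up testing' corresponds to rejecting H₀.
H₀ was rejected but H₀ is true — a Type I error (false positive).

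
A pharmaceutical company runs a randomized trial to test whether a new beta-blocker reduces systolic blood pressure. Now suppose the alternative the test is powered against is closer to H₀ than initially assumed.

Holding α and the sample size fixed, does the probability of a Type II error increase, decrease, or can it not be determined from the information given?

When the true parameter is near the null value, the test has a harder time distinguishing Ha from H₀.

It increases.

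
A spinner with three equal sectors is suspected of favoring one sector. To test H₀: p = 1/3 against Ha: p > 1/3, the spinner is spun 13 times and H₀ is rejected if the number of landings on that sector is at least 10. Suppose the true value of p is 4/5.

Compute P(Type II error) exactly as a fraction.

61688401/244140625

A Type II error is failing to reject when Ha holds: with p = 4/5, β = P(K ≤ 9).
Summing C(13,j)·(4/5)^j·(1/5)^{13-j} for j = 0..9 gives 61688401/244140625.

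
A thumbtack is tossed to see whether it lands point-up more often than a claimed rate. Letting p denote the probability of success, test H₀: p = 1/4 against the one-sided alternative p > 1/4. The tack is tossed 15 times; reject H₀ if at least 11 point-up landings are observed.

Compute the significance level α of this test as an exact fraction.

Under H₀, X ~ Binomial(15, 1/4), and α = P(X ≥ 11).
Summing C(15,j)(1/4)^j(3/4)^{15−j} for j = 11,…,15 gives 123841/1073741824.

123841/1073741824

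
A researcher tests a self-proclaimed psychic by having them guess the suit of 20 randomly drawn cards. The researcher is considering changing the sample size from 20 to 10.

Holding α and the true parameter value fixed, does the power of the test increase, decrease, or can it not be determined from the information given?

With less data the test statistic is noisier; under Ha, more outcomes land inside the acceptance region.
Since power = 1 − β and β increases, power decreases.

It decreases.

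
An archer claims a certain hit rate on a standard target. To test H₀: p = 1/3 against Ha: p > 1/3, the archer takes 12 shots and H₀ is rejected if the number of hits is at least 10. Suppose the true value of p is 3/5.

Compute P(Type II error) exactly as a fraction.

A Type II error is failing to reject when Ha holds: with p = 3/5, β = P(X ≤ 9).
Adding the binomial probabilities P(X=0)+…+P(X=9) at p = 3/5 gives 44753744/48828125.

44753744/48828125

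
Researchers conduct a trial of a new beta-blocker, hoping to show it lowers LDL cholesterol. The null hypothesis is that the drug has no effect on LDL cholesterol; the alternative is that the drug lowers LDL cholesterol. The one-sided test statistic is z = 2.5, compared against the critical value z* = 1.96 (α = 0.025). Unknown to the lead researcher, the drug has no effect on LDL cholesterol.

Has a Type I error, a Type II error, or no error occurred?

Since z = 2.5 > z* = 1.96, H₀ is rejected.
H₀ is true (actually the drug has no effect on LDL cholesterol).
Rejecting a true H₀ is a Type I error.

Type I error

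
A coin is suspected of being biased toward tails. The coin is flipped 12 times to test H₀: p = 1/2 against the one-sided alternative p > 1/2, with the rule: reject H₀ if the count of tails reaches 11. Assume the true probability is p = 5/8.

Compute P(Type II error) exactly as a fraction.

66717523611/68719476736

β = P(fail to reject H₀ | Ha true) = P(K ≤ 10 | p = 5/8), K ~ Binomial(12, 5/8).
Equivalently, β = 1 − P(K ≥ 11) = 66717523611/68719476736.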